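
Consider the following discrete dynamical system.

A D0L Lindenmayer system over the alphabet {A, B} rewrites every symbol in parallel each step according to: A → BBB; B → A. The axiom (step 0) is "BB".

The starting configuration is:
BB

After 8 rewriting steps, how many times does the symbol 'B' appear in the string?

step 0: BB
step 1: AA
step 2: BBBBBB
step 3: AAAAAA
step 4: BBBBBBBBBBBBBBBBBB
step 5: AAAAAAAAAAAAAAAAAA
step 6: BBBBBBBBBBBBBBBBBBBBBBBBBBBBBBBBBBBBBBBBBBBBBBBBBBBBBB
step 7: AAAAAAAAAAAAAAAAAAAAAAAAAAAAAAAAAAAAAAAAAAAAAAAAAAAAAA
step 8: BBBBBBBBBBBBBBBBBBBBBBBBBBBBBBBBBBBBBBBBBBBBBBBBBBBBBBBBBB…BBBBBBBBBBBBBBBBBBBBBBBBBBBBBBBBBBBBBBBBBBBBBBBBBBBBBBBBBB  (len 162)

162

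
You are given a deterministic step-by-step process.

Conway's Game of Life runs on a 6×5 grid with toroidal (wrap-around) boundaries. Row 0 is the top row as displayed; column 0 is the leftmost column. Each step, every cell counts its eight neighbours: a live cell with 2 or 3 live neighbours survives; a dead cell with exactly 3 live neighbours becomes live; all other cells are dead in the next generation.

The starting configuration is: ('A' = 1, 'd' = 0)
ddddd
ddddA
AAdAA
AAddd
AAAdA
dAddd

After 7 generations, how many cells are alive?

2

t=0: ddddd
ddddA
AAdAA
AAddd
AAAdA
dAddd
t=1: ddddd
dddAA
dAAAd
ddddd
ddAdA
dAAdd
t=2: ddAAd
dddAA
ddAAA
dAddd
dAAAd
dAAAd
t=3: dAddd
ddddd
AdAdA
AAddA
AddAd
ddddA
t=4: ddddd
AAddd
dddAA
ddAdd
dAdAd
AdddA
t=5: dAddA
AdddA
AAAAA
ddAdA
AAAAA
AdddA
t=6: dAdAd
ddddd
ddAdd
ddddd
ddAdd
ddddd
t=7: ddddd
ddAdd
ddddd
ddddd
ddddd
ddAdd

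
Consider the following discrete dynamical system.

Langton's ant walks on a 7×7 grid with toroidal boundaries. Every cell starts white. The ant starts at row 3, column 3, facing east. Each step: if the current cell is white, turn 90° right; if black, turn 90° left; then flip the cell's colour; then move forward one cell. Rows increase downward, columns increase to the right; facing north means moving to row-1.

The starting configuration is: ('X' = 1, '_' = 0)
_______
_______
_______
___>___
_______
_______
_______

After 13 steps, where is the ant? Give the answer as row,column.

2,3

[0] _______
_______
_______
___>___
_______
_______
_______
[1] _______
_______
_______
___X___
___v___
_______
_______
[2] _______
_______
_______
___X___
__<X___
_______
_______
[3] _______
_______
_______
__^X___
__XX___
_______
_______
[4] _______
_______
_______
__X>___
__XX___
_______
_______
[5] _______
_______
___^___
__X____
__XX___
_______
_______
[6] _______
_______
___X>__
__X____
__XX___
_______
_______
[7] _______
_______
___XX__
__X_v__
__XX___
_______
_______
[8] _______
_______
___XX__
__X<X__
__XX___
_______
_______
[9] _______
_______
___^X__
__XXX__
__XX___
_______
_______
[10] _______
_______
__<_X__
__XXX__
__XX___
_______
_______
[11] _______
__^____
__X_X__
__XXX__
__XX___
_______
_______
[12] _______
__X>___
__X_X__
__XXX__
__XX___
_______
_______
[13] _______
__XX___
__XvX__
__XXX__
__XX___
_______
_______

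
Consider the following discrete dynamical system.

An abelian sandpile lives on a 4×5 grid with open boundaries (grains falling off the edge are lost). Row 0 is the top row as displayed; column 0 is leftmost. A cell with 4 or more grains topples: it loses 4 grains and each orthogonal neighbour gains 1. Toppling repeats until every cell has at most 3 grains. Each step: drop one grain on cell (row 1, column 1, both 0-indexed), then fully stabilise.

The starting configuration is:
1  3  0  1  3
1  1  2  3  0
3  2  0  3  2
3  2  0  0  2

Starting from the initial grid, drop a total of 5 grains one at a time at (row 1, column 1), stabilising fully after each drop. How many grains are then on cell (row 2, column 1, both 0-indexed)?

[0] 1  3  0  1  3
1  1  2  3  0
3  2  0  3  2
3  2  0  0  2
[1] 1  3  0  1  3
1  2  2  3  0
3  2  0  3  2
3  2  0  0  2
[2] 1  3  0  1  3
1  3  2  3  0
3  2  0  3  2
3  2  0  0  2
[3] 2  0  1  1  3
2  1  3  3  0
3  3  0  3  2
3  2  0  0  2
[4] 2  0  1  1  3
2  2  3  3  0
3  3  0  3  2
3  2  0  0  2
[5] 2  0  1  1  3
2  3  3  3  0
3  3  0  3  2
3  2  0  0  2

3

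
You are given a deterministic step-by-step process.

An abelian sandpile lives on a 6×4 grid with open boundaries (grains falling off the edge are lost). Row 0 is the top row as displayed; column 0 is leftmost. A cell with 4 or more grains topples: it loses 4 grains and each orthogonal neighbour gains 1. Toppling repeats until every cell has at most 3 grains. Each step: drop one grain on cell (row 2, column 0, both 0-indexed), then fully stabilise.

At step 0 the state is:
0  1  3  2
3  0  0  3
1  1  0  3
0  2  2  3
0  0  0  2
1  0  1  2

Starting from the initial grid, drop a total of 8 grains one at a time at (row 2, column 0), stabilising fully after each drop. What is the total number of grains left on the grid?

k=0  0  1  3  2
3  0  0  3
1  1  0  3
0  2  2  3
0  0  0  2
1  0  1  2
k=1  0  1  3  2
3  0  0  3
2  1  0  3
0  2  2  3
0  0  0  2
1  0  1  2
k=2  0  1  3  2
3  0  0  3
3  1  0  3
0  2  2  3
0  0  0  2
1  0  1  2
k=3  1  1  3  2
0  1  0  3
1  2  0  3
1  2  2  3
0  0  0  2
1  0  1  2
k=4  1  1  3  2
0  1  0  3
2  2  0  3
1  2  2  3
0  0  0  2
1  0  1  2
k=5  1  1  3  2
0  1  0  3
3  2  0  3
1  2  2  3
0  0  0  2
1  0  1  2
k=6  1  1  3  2
1  1  0  3
0  3  0  3
2  2  2  3
0  0  0  2
1  0  1  2
k=7  1  1  3  2
1  1  0  3
1  3  0  3
2  2  2  3
0  0  0  2
1  0  1  2
k=8  1  1  3  2
1  1  0  3
2  3  0  3
2  2  2  3
0  0  0  2
1  0  1  2

35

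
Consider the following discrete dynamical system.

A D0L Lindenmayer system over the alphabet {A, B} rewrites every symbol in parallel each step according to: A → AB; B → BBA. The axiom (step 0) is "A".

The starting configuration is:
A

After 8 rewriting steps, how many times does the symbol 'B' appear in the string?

987

[0] A
[1] AB
[2] ABBBA
[3] ABBBABBABBAAB
[4] ABBBABBABBAABBBABBAABBBABBAABABBBA
[5] ABBBABBABBAABBBABBAABBBABBAABABBBABBABBAABBBABBAABABBBABBABBAABBBABBAABABBBAABBBABBABBAAB
[6] ABBBABBABBAABBBABBAABBBABBAABABBBABBABBAABBBABBAABABBBABBA…ABBAABABBBAABBBABBABBAABABBBABBABBAABBBABBAABBBABBAABABBBA  (len 233)
[7] ABBBABBABBAABBBABBAABBBABBAABABBBABBABBAABBBABBAABABBBABBA…BBABBABBAABBBABBAABABBBABBABBAABBBABBAABABBBAABBBABBABBAAB  (len 610)
[8] ABBBABBABBAABBBABBAABBBABBAABABBBABBABBAABBBABBAABABBBABBA…ABBAABABBBAABBBABBABBAABABBBABBABBAABBBABBAABBBABBAABABBBA  (len 1597)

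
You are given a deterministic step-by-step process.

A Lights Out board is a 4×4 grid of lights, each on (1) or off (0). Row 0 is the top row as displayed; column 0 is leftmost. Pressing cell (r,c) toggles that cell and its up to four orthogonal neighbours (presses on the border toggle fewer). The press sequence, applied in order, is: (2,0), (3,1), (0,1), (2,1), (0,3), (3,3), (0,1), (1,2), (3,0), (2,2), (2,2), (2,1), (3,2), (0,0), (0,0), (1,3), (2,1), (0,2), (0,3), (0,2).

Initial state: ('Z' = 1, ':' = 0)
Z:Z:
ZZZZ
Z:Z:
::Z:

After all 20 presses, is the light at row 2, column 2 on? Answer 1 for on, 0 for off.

0

gen 0: Z:Z:
ZZZZ
Z:Z:
::Z:
gen 1: Z:Z:
:ZZZ
:ZZ:
Z:Z:
gen 2: Z:Z:
:ZZZ
::Z:
:Z::
gen 3: :Z::
::ZZ
::Z:
:Z::
gen 4: :Z::
:ZZZ
ZZ::
::::
gen 5: :ZZZ
:ZZ:
ZZ::
::::
gen 6: :ZZZ
:ZZ:
ZZ:Z
::ZZ
gen 7: Z::Z
::Z:
ZZ:Z
::ZZ
gen 8: Z:ZZ
:Z:Z
ZZZZ
::ZZ
gen 9: Z:ZZ
:Z:Z
:ZZZ
ZZZZ
gen 10: Z:ZZ
:ZZZ
::::
ZZ:Z
gen 11: Z:ZZ
:Z:Z
:ZZZ
ZZZZ
gen 12: Z:ZZ
:::Z
Z::Z
Z:ZZ
gen 13: Z:ZZ
:::Z
Z:ZZ
ZZ::
gen 14: :ZZZ
Z::Z
Z:ZZ
ZZ::
gen 15: Z:ZZ
:::Z
Z:ZZ
ZZ::
gen 16: Z:Z:
::Z:
Z:Z:
ZZ::
gen 17: Z:Z:
:ZZ:
:Z::
Z:::
gen 18: ZZ:Z
:Z::
:Z::
Z:::
gen 19: ZZZ:
:Z:Z
:Z::
Z:::
gen 20: Z::Z
:ZZZ
:Z::
Z:::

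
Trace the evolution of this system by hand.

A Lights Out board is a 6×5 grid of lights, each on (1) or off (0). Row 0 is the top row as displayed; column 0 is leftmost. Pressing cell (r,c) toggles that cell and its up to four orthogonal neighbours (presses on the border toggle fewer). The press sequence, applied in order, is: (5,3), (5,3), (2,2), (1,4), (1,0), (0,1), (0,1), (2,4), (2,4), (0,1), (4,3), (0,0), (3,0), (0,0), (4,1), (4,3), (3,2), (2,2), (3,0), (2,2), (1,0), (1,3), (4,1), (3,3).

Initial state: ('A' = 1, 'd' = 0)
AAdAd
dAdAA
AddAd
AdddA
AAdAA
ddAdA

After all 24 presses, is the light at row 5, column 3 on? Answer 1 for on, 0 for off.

k=0  AAdAd
dAdAA
AddAd
AdddA
AAdAA
ddAdA
k=1  AAdAd
dAdAA
AddAd
AdddA
AAddA
dddAd
k=2  AAdAd
dAdAA
AddAd
AdddA
AAdAA
ddAdA
k=3  AAdAd
dAAAA
AAAdd
AdAdA
AAdAA
ddAdA
k=4  AAdAA
dAAdd
AAAdA
AdAdA
AAdAA
ddAdA
k=5  dAdAA
AdAdd
dAAdA
AdAdA
AAdAA
ddAdA
k=6  AdAAA
AAAdd
dAAdA
AdAdA
AAdAA
ddAdA
k=7  dAdAA
AdAdd
dAAdA
AdAdA
AAdAA
ddAdA
k=8  dAdAA
AdAdA
dAAAd
AdAdd
AAdAA
ddAdA
k=9  dAdAA
AdAdd
dAAdA
AdAdA
AAdAA
ddAdA
k=10  AdAAA
AAAdd
dAAdA
AdAdA
AAdAA
ddAdA
k=11  AdAAA
AAAdd
dAAdA
AdAAA
AAAdd
ddAAA
k=12  dAAAA
dAAdd
dAAdA
AdAAA
AAAdd
ddAAA
k=13  dAAAA
dAAdd
AAAdA
dAAAA
dAAdd
ddAAA
k=14  AdAAA
AAAdd
AAAdA
dAAAA
dAAdd
ddAAA
k=15  AdAAA
AAAdd
AAAdA
ddAAA
Adddd
dAAAA
k=16  AdAAA
AAAdd
AAAdA
ddAdA
AdAAA
dAAdA
k=17  AdAAA
AAAdd
AAddA
dAdAA
AddAA
dAAdA
k=18  AdAAA
AAddd
AdAAA
dAAAA
AddAA
dAAdA
k=19  AdAAA
AAddd
ddAAA
AdAAA
dddAA
dAAdA
k=20  AdAAA
AAAdd
dAddA
AddAA
dddAA
dAAdA
k=21  ddAAA
ddAdd
AAddA
AddAA
dddAA
dAAdA
k=22  ddAdA
dddAA
AAdAA
AddAA
dddAA
dAAdA
k=23  ddAdA
dddAA
AAdAA
AAdAA
AAAAA
ddAdA
k=24  ddAdA
dddAA
AAddA
AAAdd
AAAdA
ddAdA

0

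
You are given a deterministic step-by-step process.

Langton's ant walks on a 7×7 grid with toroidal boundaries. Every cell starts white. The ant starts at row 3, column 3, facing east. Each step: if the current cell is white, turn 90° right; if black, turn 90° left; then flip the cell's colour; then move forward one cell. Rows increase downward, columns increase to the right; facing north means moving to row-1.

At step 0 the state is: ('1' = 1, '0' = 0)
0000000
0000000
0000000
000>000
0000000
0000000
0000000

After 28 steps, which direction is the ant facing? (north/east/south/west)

gen 0: 0000000
0000000
0000000
000>000
0000000
0000000
0000000
gen 1: 0000000
0000000
0000000
0001000
000v000
0000000
0000000
gen 2: 0000000
0000000
0000000
0001000
00<1000
0000000
0000000
gen 3: 0000000
0000000
0000000
00^1000
0011000
0000000
0000000
gen 4: 0000000
0000000
0000000
001>000
0011000
0000000
0000000
gen 5: 0000000
0000000
000^000
0010000
0011000
0000000
0000000
gen 6: 0000000
0000000
0001>00
0010000
0011000
0000000
0000000
gen 7: 0000000
0000000
0001100
0010v00
0011000
0000000
0000000
gen 8: 0000000
0000000
0001100
001<100
0011000
0000000
0000000
gen 9: 0000000
0000000
000^100
0011100
0011000
0000000
0000000
gen 10: 0000000
0000000
00<0100
0011100
0011000
0000000
0000000
gen 11: 0000000
00^0000
0010100
0011100
0011000
0000000
0000000
gen 12: 0000000
001>000
0010100
0011100
0011000
0000000
0000000
gen 13: 0000000
0011000
001v100
0011100
0011000
0000000
0000000
gen 14: 0000000
0011000
00<1100
0011100
0011000
0000000
0000000
gen 15: 0000000
0011000
0001100
00v1100
0011000
0000000
0000000
gen 16: 0000000
0011000
0001100
000>100
0011000
0000000
0000000
gen 17: 0000000
0011000
000^100
0000100
0011000
0000000
0000000
gen 18: 0000000
0011000
00<0100
0000100
0011000
0000000
0000000
gen 19: 0000000
00^1000
0010100
0000100
0011000
0000000
0000000
gen 20: 0000000
0<01000
0010100
0000100
0011000
0000000
0000000
gen 21: 0^00000
0101000
0010100
0000100
0011000
0000000
0000000
gen 22: 01>0000
0101000
0010100
0000100
0011000
0000000
0000000
gen 23: 0110000
01v1000
0010100
0000100
0011000
0000000
0000000
gen 24: 0110000
0<11000
0010100
0000100
0011000
0000000
0000000
gen 25: 0110000
0011000
0v10100
0000100
0011000
0000000
0000000
gen 26: 0110000
0011000
<110100
0000100
0011000
0000000
0000000
gen 27: 0110000
^011000
1110100
0000100
0011000
0000000
0000000
gen 28: 0110000
1>11000
1110100
0000100
0011000
0000000
0000000

east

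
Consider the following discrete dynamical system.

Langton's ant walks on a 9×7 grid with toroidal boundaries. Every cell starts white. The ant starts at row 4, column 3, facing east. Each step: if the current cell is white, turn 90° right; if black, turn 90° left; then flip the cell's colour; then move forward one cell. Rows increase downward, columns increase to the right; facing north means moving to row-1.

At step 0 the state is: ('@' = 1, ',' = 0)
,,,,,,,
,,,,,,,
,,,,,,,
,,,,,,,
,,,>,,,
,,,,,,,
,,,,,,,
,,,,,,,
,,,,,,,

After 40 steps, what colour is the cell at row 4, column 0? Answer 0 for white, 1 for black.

0

t=0: ,,,,,,,
,,,,,,,
,,,,,,,
,,,,,,,
,,,>,,,
,,,,,,,
,,,,,,,
,,,,,,,
,,,,,,,
t=1: ,,,,,,,
,,,,,,,
,,,,,,,
,,,,,,,
,,,@,,,
,,,v,,,
,,,,,,,
,,,,,,,
,,,,,,,
t=2: ,,,,,,,
,,,,,,,
,,,,,,,
,,,,,,,
,,,@,,,
,,<@,,,
,,,,,,,
,,,,,,,
,,,,,,,
t=3: ,,,,,,,
,,,,,,,
,,,,,,,
,,,,,,,
,,^@,,,
,,@@,,,
,,,,,,,
,,,,,,,
,,,,,,,
t=4: ,,,,,,,
,,,,,,,
,,,,,,,
,,,,,,,
,,@>,,,
,,@@,,,
,,,,,,,
,,,,,,,
,,,,,,,
t=5: ,,,,,,,
,,,,,,,
,,,,,,,
,,,^,,,
,,@,,,,
,,@@,,,
,,,,,,,
,,,,,,,
,,,,,,,
t=6: ,,,,,,,
,,,,,,,
,,,,,,,
,,,@>,,
,,@,,,,
,,@@,,,
,,,,,,,
,,,,,,,
,,,,,,,
t=7: ,,,,,,,
,,,,,,,
,,,,,,,
,,,@@,,
,,@,v,,
,,@@,,,
,,,,,,,
,,,,,,,
,,,,,,,
t=8: ,,,,,,,
,,,,,,,
,,,,,,,
,,,@@,,
,,@<@,,
,,@@,,,
,,,,,,,
,,,,,,,
,,,,,,,
t=9: ,,,,,,,
,,,,,,,
,,,,,,,
,,,^@,,
,,@@@,,
,,@@,,,
,,,,,,,
,,,,,,,
,,,,,,,
t=10: ,,,,,,,
,,,,,,,
,,,,,,,
,,<,@,,
,,@@@,,
,,@@,,,
,,,,,,,
,,,,,,,
,,,,,,,
t=11: ,,,,,,,
,,,,,,,
,,^,,,,
,,@,@,,
,,@@@,,
,,@@,,,
,,,,,,,
,,,,,,,
,,,,,,,
t=12: ,,,,,,,
,,,,,,,
,,@>,,,
,,@,@,,
,,@@@,,
,,@@,,,
,,,,,,,
,,,,,,,
,,,,,,,
t=13: ,,,,,,,
,,,,,,,
,,@@,,,
,,@v@,,
,,@@@,,
,,@@,,,
,,,,,,,
,,,,,,,
,,,,,,,
t=14: ,,,,,,,
,,,,,,,
,,@@,,,
,,<@@,,
,,@@@,,
,,@@,,,
,,,,,,,
,,,,,,,
,,,,,,,
t=15: ,,,,,,,
,,,,,,,
,,@@,,,
,,,@@,,
,,v@@,,
,,@@,,,
,,,,,,,
,,,,,,,
,,,,,,,
t=16: ,,,,,,,
,,,,,,,
,,@@,,,
,,,@@,,
,,,>@,,
,,@@,,,
,,,,,,,
,,,,,,,
,,,,,,,
t=17: ,,,,,,,
,,,,,,,
,,@@,,,
,,,^@,,
,,,,@,,
,,@@,,,
,,,,,,,
,,,,,,,
,,,,,,,
t=18: ,,,,,,,
,,,,,,,
,,@@,,,
,,<,@,,
,,,,@,,
,,@@,,,
,,,,,,,
,,,,,,,
,,,,,,,
t=19: ,,,,,,,
,,,,,,,
,,^@,,,
,,@,@,,
,,,,@,,
,,@@,,,
,,,,,,,
,,,,,,,
,,,,,,,
t=20: ,,,,,,,
,,,,,,,
,<,@,,,
,,@,@,,
,,,,@,,
,,@@,,,
,,,,,,,
,,,,,,,
,,,,,,,
t=21: ,,,,,,,
,^,,,,,
,@,@,,,
,,@,@,,
,,,,@,,
,,@@,,,
,,,,,,,
,,,,,,,
,,,,,,,
t=22: ,,,,,,,
,@>,,,,
,@,@,,,
,,@,@,,
,,,,@,,
,,@@,,,
,,,,,,,
,,,,,,,
,,,,,,,
t=23: ,,,,,,,
,@@,,,,
,@v@,,,
,,@,@,,
,,,,@,,
,,@@,,,
,,,,,,,
,,,,,,,
,,,,,,,
t=24: ,,,,,,,
,@@,,,,
,<@@,,,
,,@,@,,
,,,,@,,
,,@@,,,
,,,,,,,
,,,,,,,
,,,,,,,
t=25: ,,,,,,,
,@@,,,,
,,@@,,,
,v@,@,,
,,,,@,,
,,@@,,,
,,,,,,,
,,,,,,,
,,,,,,,
t=26: ,,,,,,,
,@@,,,,
,,@@,,,
<@@,@,,
,,,,@,,
,,@@,,,
,,,,,,,
,,,,,,,
,,,,,,,
t=27: ,,,,,,,
,@@,,,,
^,@@,,,
@@@,@,,
,,,,@,,
,,@@,,,
,,,,,,,
,,,,,,,
,,,,,,,
t=28: ,,,,,,,
,@@,,,,
@>@@,,,
@@@,@,,
,,,,@,,
,,@@,,,
,,,,,,,
,,,,,,,
,,,,,,,
t=29: ,,,,,,,
,@@,,,,
@@@@,,,
@v@,@,,
,,,,@,,
,,@@,,,
,,,,,,,
,,,,,,,
,,,,,,,
t=30: ,,,,,,,
,@@,,,,
@@@@,,,
@,>,@,,
,,,,@,,
,,@@,,,
,,,,,,,
,,,,,,,
,,,,,,,
t=31: ,,,,,,,
,@@,,,,
@@^@,,,
@,,,@,,
,,,,@,,
,,@@,,,
,,,,,,,
,,,,,,,
,,,,,,,
t=32: ,,,,,,,
,@@,,,,
@<,@,,,
@,,,@,,
,,,,@,,
,,@@,,,
,,,,,,,
,,,,,,,
,,,,,,,
t=33: ,,,,,,,
,@@,,,,
@,,@,,,
@v,,@,,
,,,,@,,
,,@@,,,
,,,,,,,
,,,,,,,
,,,,,,,
t=34: ,,,,,,,
,@@,,,,
@,,@,,,
<@,,@,,
,,,,@,,
,,@@,,,
,,,,,,,
,,,,,,,
,,,,,,,
t=35: ,,,,,,,
,@@,,,,
@,,@,,,
,@,,@,,
v,,,@,,
,,@@,,,
,,,,,,,
,,,,,,,
,,,,,,,
t=36: ,,,,,,,
,@@,,,,
@,,@,,,
,@,,@,,
@,,,@,<
,,@@,,,
,,,,,,,
,,,,,,,
,,,,,,,
t=37: ,,,,,,,
,@@,,,,
@,,@,,,
,@,,@,^
@,,,@,@
,,@@,,,
,,,,,,,
,,,,,,,
,,,,,,,
t=38: ,,,,,,,
,@@,,,,
@,,@,,,
>@,,@,@
@,,,@,@
,,@@,,,
,,,,,,,
,,,,,,,
,,,,,,,
t=39: ,,,,,,,
,@@,,,,
@,,@,,,
@@,,@,@
v,,,@,@
,,@@,,,
,,,,,,,
,,,,,,,
,,,,,,,
t=40: ,,,,,,,
,@@,,,,
@,,@,,,
@@,,@,@
,>,,@,@
,,@@,,,
,,,,,,,
,,,,,,,
,,,,,,,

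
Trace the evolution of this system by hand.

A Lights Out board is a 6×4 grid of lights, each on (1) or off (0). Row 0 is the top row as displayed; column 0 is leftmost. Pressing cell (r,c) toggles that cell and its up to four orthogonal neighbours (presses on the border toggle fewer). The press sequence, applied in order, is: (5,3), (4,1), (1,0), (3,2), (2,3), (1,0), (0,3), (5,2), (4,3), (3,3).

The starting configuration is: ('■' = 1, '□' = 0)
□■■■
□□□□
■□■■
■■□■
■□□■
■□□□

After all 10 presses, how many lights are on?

step 0: □■■■
□□□□
■□■■
■■□■
■□□■
■□□□
step 1: □■■■
□□□□
■□■■
■■□■
■□□□
■□■■
step 2: □■■■
□□□□
■□■■
■□□■
□■■□
■■■■
step 3: ■■■■
■■□□
□□■■
■□□■
□■■□
■■■■
step 4: ■■■■
■■□□
□□□■
■■■□
□■□□
■■■■
step 5: ■■■■
■■□■
□□■□
■■■■
□■□□
■■■■
step 6: □■■■
□□□■
■□■□
■■■■
□■□□
■■■■
step 7: □■□□
□□□□
■□■□
■■■■
□■□□
■■■■
step 8: □■□□
□□□□
■□■□
■■■■
□■■□
■□□□
step 9: □■□□
□□□□
■□■□
■■■□
□■□■
■□□■
step 10: □■□□
□□□□
■□■■
■■□■
□■□□
■□□■

10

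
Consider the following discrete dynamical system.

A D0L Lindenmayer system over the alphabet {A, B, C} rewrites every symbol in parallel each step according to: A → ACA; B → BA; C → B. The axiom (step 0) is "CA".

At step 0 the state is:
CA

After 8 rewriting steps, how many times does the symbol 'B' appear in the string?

0) CA
1) BACA
2) BAACABACA
3) BAACAACABACABAACABACA
4) BAACAACABACAACABACABAACABACABAACAACABACABAACABACA
5) BAACAACABACAACABACABAACABACAACABACABAACABACABAACAACABACABAACABACABAACAACABACAACABACABAACABACABAACAACABACABAACABACA
6) BAACAACABACAACABACABAACABACAACABACABAACABACABAACAACABACABA…BAACABACABAACAACABACAACABACABAACABACABAACAACABACABAACABACA  (len 265)
7) BAACAACABACAACABACABAACABACAACABACABAACABACABAACAACABACABA…BAACABACABAACAACABACAACABACABAACABACABAACAACABACABAACABACA  (len 616)
8) BAACAACABACAACABACABAACABACAACABACABAACABACABAACAACABACABA…BAACABACABAACAACABACAACABACABAACABACABAACAACABACABAACABACA  (len 1432)

265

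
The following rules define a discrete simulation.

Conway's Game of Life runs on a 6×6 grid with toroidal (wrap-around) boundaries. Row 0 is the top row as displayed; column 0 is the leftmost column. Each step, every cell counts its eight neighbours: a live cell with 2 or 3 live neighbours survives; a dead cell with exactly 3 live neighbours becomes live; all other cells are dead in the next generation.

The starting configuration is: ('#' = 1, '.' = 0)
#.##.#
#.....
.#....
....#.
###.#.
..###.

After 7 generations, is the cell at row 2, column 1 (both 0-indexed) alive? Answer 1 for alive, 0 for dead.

step 0: #.##.#
#.....
.#....
....#.
###.#.
..###.
step 1: #.#..#
#.#..#
......
#.##.#
.##.#.
......
step 2: #....#
#....#
..###.
#.####
###.##
#.##.#
step 3: ......
##.#..
..#...
......
......
..##..
step 4: .#.#..
.##...
.##...
......
......
......
step 5: .#....
#..#..
.##...
......
......
......
step 6: ......
#.....
.##...
......
......
......
step 7: ......
.#....
.#....
......
......
......

1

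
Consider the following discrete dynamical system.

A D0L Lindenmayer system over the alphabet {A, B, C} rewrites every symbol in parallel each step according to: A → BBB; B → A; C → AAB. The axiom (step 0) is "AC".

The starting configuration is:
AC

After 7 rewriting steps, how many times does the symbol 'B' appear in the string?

t=0: AC
t=1: BBBAAB
t=2: AAABBBBBBA
t=3: BBBBBBBBBAAAAAABBB
t=4: AAAAAAAAABBBBBBBBBBBBBBBBBBAAA
t=5: BBBBBBBBBBBBBBBBBBBBBBBBBBBAAAAAAAAAAAAAAAAAABBBBBBBBB
t=6: AAAAAAAAAAAAAAAAAAAAAAAAAAABBBBBBBBBBBBBBBBBBBBBBBBBBBBBBBBBBBBBBBBBBBBBBBBBBBBBBAAAAAAAAA
t=7: BBBBBBBBBBBBBBBBBBBBBBBBBBBBBBBBBBBBBBBBBBBBBBBBBBBBBBBBBB…AAAAAAAAAAAAAAAAAAAAAAAAAAAAAAABBBBBBBBBBBBBBBBBBBBBBBBBBB  (len 162)

108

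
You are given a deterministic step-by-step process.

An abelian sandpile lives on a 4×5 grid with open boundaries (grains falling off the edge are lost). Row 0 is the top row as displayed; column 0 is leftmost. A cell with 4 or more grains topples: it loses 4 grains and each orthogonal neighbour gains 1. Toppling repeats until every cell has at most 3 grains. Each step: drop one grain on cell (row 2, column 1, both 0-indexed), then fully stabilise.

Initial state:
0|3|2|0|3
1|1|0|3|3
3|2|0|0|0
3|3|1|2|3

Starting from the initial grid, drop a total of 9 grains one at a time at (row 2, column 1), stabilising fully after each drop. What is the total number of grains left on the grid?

gen 0: 0|3|2|0|3
1|1|0|3|3
3|2|0|0|0
3|3|1|2|3
gen 1: 0|3|2|0|3
1|1|0|3|3
3|3|0|0|0
3|3|1|2|3
gen 2: 0|3|2|0|3
2|2|0|3|3
1|2|1|0|0
1|1|2|2|3
gen 3: 0|3|2|0|3
2|2|0|3|3
1|3|1|0|0
1|1|2|2|3
gen 4: 0|3|2|0|3
2|3|0|3|3
2|0|2|0|0
1|2|2|2|3
gen 5: 0|3|2|0|3
2|3|0|3|3
2|1|2|0|0
1|2|2|2|3
gen 6: 0|3|2|0|3
2|3|0|3|3
2|2|2|0|0
1|2|2|2|3
gen 7: 0|3|2|0|3
2|3|0|3|3
2|3|2|0|0
1|2|2|2|3
gen 8: 1|0|3|0|3
3|1|1|3|3
3|1|3|0|0
1|3|2|2|3
gen 9: 1|0|3|0|3
3|1|1|3|3
3|2|3|0|0
1|3|2|2|3

37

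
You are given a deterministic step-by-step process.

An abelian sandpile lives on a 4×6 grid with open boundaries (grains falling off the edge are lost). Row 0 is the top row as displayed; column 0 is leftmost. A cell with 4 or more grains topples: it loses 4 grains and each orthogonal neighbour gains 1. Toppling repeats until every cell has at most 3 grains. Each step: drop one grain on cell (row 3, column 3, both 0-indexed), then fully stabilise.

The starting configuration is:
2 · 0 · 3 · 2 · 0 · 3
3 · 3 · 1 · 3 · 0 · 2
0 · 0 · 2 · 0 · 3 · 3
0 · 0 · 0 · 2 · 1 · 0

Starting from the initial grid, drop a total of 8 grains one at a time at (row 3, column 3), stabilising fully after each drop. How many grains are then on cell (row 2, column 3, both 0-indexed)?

[0] 2 · 0 · 3 · 2 · 0 · 3
3 · 3 · 1 · 3 · 0 · 2
0 · 0 · 2 · 0 · 3 · 3
0 · 0 · 0 · 2 · 1 · 0
[1] 2 · 0 · 3 · 2 · 0 · 3
3 · 3 · 1 · 3 · 0 · 2
0 · 0 · 2 · 0 · 3 · 3
0 · 0 · 0 · 3 · 1 · 0
[2] 2 · 0 · 3 · 2 · 0 · 3
3 · 3 · 1 · 3 · 0 · 2
0 · 0 · 2 · 1 · 3 · 3
0 · 0 · 1 · 0 · 2 · 0
[3] 2 · 0 · 3 · 2 · 0 · 3
3 · 3 · 1 · 3 · 0 · 2
0 · 0 · 2 · 1 · 3 · 3
0 · 0 · 1 · 1 · 2 · 0
[4] 2 · 0 · 3 · 2 · 0 · 3
3 · 3 · 1 · 3 · 0 · 2
0 · 0 · 2 · 1 · 3 · 3
0 · 0 · 1 · 2 · 2 · 0
[5] 2 · 0 · 3 · 2 · 0 · 3
3 · 3 · 1 · 3 · 0 · 2
0 · 0 · 2 · 1 · 3 · 3
0 · 0 · 1 · 3 · 2 · 0
[6] 2 · 0 · 3 · 2 · 0 · 3
3 · 3 · 1 · 3 · 0 · 2
0 · 0 · 2 · 2 · 3 · 3
0 · 0 · 2 · 0 · 3 · 0
[7] 2 · 0 · 3 · 2 · 0 · 3
3 · 3 · 1 · 3 · 0 · 2
0 · 0 · 2 · 2 · 3 · 3
0 · 0 · 2 · 1 · 3 · 0
[8] 2 · 0 · 3 · 2 · 0 · 3
3 · 3 · 1 · 3 · 0 · 2
0 · 0 · 2 · 2 · 3 · 3
0 · 0 · 2 · 2 · 3 · 0

2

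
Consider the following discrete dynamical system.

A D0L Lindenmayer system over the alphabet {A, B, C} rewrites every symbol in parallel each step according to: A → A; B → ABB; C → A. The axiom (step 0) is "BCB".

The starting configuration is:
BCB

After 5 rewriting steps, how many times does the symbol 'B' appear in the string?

0) BCB
1) ABBAABB
2) AABBABBAAABBABB
3) AAABBABBAABBABBAAAABBABBAABBABB
4) AAAABBABBAABBABBAAABBABBAABBABBAAAAABBABBAABBABBAAABBABBAABBABB
5) AAAAABBABBAABBABBAAABBABBAABBABBAAAABBABBAABBABBAAABBABBAA…BBABBAABBABBAAABBABBAABBABBAAAABBABBAABBABBAAABBABBAABBABB  (len 127)

64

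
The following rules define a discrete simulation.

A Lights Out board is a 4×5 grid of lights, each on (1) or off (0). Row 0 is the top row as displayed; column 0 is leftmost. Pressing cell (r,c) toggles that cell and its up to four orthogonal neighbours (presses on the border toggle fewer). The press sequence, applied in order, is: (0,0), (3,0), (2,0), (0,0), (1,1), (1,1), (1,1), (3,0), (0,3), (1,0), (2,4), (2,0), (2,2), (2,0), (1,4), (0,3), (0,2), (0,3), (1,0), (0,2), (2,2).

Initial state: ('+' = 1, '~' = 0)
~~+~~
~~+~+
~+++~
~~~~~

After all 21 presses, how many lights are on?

9

t=0: ~~+~~
~~+~+
~+++~
~~~~~
t=1: +++~~
+~+~+
~+++~
~~~~~
t=2: +++~~
+~+~+
++++~
++~~~
t=3: +++~~
~~+~+
~~++~
~+~~~
t=4: ~~+~~
+~+~+
~~++~
~+~~~
t=5: ~++~~
~+~~+
~+++~
~+~~~
t=6: ~~+~~
+~+~+
~~++~
~+~~~
t=7: ~++~~
~+~~+
~+++~
~+~~~
t=8: ~++~~
~+~~+
++++~
+~~~~
t=9: ~+~++
~+~++
++++~
+~~~~
t=10: ++~++
+~~++
~+++~
+~~~~
t=11: ++~++
+~~+~
~++~+
+~~~+
t=12: ++~++
~~~+~
+~+~+
~~~~+
t=13: ++~++
~~++~
++~++
~~+~+
t=14: ++~++
+~++~
~~~++
+~+~+
t=15: ++~+~
+~+~+
~~~+~
+~+~+
t=16: +++~+
+~+++
~~~+~
+~+~+
t=17: +~~++
+~~++
~~~+~
+~+~+
t=18: +~+~~
+~~~+
~~~+~
+~+~+
t=19: ~~+~~
~+~~+
+~~+~
+~+~+
t=20: ~+~+~
~++~+
+~~+~
+~+~+
t=21: ~+~+~
~+~~+
+++~~
+~~~+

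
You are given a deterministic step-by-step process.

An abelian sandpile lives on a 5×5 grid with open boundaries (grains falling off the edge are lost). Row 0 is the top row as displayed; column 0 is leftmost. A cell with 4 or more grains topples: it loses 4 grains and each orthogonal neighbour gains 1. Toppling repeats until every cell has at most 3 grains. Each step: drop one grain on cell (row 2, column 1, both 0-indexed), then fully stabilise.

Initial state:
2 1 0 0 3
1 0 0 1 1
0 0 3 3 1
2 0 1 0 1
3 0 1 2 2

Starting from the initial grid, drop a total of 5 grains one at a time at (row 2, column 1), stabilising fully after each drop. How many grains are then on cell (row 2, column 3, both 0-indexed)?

t=0: 2 1 0 0 3
1 0 0 1 1
0 0 3 3 1
2 0 1 0 1
3 0 1 2 2
t=1: 2 1 0 0 3
1 0 0 1 1
0 1 3 3 1
2 0 1 0 1
3 0 1 2 2
t=2: 2 1 0 0 3
1 0 0 1 1
0 2 3 3 1
2 0 1 0 1
3 0 1 2 2
t=3: 2 1 0 0 3
1 0 0 1 1
0 3 3 3 1
2 0 1 0 1
3 0 1 2 2
t=4: 2 1 0 0 3
1 1 1 2 1
1 1 1 0 2
2 1 2 1 1
3 0 1 2 2
t=5: 2 1 0 0 3
1 1 1 2 1
1 2 1 0 2
2 1 2 1 1
3 0 1 2 2

0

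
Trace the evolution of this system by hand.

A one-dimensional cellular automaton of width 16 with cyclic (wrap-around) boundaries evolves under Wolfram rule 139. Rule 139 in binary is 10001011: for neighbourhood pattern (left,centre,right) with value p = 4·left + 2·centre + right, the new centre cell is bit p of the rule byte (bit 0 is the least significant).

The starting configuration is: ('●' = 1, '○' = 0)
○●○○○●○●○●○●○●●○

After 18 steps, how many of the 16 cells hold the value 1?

10

t=0: ○●○○○●○●○●○●○●●○
t=1: ●○○●●○○○○○○○○●○○
t=2: ○○●●○○●●●●●●●○○●
t=3: ○●●○○●●●●●●●○○●○
t=4: ●●○○●●●●●●●○○●○○
t=5: ●○○●●●●●●●○○●○○●
t=6: ○○●●●●●●●○○●○○●●
t=7: ○●●●●●●●○○●○○●●○
t=8: ●●●●●●●○○●○○●●○○
t=9: ●●●●●●○○●○○●●○○●
t=10: ●●●●●○○●○○●●○○●●
t=11: ●●●●○○●○○●●○○●●●
t=12: ●●●○○●○○●●○○●●●●
t=13: ●●○○●○○●●○○●●●●●
t=14: ●○○●○○●●○○●●●●●●
t=15: ○○●○○●●○○●●●●●●●
t=16: ○●○○●●○○●●●●●●●○
t=17: ●○○●●○○●●●●●●●○○
t=18: ○○●●○○●●●●●●●○○●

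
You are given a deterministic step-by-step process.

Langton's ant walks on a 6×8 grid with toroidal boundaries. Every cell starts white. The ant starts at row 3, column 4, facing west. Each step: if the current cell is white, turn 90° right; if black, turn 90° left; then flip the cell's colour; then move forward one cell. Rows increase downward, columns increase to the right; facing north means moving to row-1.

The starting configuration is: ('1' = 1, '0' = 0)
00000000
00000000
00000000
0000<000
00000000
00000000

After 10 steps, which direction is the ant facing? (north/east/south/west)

east

t=0: 00000000
00000000
00000000
0000<000
00000000
00000000
t=1: 00000000
00000000
0000^000
00001000
00000000
00000000
t=2: 00000000
00000000
00001>00
00001000
00000000
00000000
t=3: 00000000
00000000
00001100
00001v00
00000000
00000000
t=4: 00000000
00000000
00001100
0000<100
00000000
00000000
t=5: 00000000
00000000
00001100
00000100
0000v000
00000000
t=6: 00000000
00000000
00001100
00000100
000<1000
00000000
t=7: 00000000
00000000
00001100
000^0100
00011000
00000000
t=8: 00000000
00000000
00001100
0001>100
00011000
00000000
t=9: 00000000
00000000
00001100
00011100
0001v000
00000000
t=10: 00000000
00000000
00001100
00011100
00010>00
00000000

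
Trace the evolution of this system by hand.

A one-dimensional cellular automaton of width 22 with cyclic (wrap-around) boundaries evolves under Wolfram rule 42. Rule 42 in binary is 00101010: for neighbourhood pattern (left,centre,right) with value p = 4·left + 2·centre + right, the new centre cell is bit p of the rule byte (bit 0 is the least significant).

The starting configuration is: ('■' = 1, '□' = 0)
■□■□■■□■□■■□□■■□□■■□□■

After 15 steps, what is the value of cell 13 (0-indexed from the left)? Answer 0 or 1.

gen 0: ■□■□■■□■□■■□□■■□□■■□□■
gen 1: □■□■■□■□■■□□■■□□■■□□■■
gen 2: ■□■■□■□■■□□■■□□■■□□■■□
gen 3: □■■□■□■■□□■■□□■■□□■■□■
gen 4: ■■□■□■■□□■■□□■■□□■■□■□
gen 5: ■□■□■■□□■■□□■■□□■■□■□■
gen 6: □■□■■□□■■□□■■□□■■□■□■■
gen 7: ■□■■□□■■□□■■□□■■□■□■■□
gen 8: □■■□□■■□□■■□□■■□■□■■□■
gen 9: ■■□□■■□□■■□□■■□■□■■□■□
gen 10: ■□□■■□□■■□□■■□■□■■□■□■
gen 11: □□■■□□■■□□■■□■□■■□■□■■
gen 12: □■■□□■■□□■■□■□■■□■□■■□
gen 13: ■■□□■■□□■■□■□■■□■□■■□□
gen 14: ■□□■■□□■■□■□■■□■□■■□□■
gen 15: □□■■□□■■□■□■■□■□■■□□■■

0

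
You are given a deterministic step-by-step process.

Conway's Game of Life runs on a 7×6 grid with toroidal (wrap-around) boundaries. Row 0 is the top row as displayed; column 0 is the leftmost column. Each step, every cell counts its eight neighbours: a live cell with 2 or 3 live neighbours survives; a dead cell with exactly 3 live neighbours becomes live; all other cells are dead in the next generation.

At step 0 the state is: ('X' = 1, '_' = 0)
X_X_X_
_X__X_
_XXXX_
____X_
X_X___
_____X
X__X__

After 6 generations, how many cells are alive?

[0] X_X_X_
_X__X_
_XXXX_
____X_
X_X___
_____X
X__X__
[1] X_X_X_
X___X_
_XX_XX
____XX
_____X
XX___X
XX_XX_
[2] X_X_X_
X_X_X_
_X____
___X__
______
_XX___
___XX_
[3] __X_X_
X_X___
_XXX__
______
__X___
__XX__
____XX
[4] _X__X_
______
_XXX__
_X_X__
__XX__
__XXX_
__X_XX
[5] ___XXX
_X_X__
_X_X__
_X__X_
_X____
_X___X
_XX__X
[6] _X_X_X
X__X__
XX_XX_
XX____
_XX___
_X____
_XXX_X

18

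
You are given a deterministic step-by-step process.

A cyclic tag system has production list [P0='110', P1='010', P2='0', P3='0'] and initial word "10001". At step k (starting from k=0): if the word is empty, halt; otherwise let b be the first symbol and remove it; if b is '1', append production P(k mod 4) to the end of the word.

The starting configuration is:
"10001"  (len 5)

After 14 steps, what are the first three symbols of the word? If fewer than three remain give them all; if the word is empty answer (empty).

[0] "10001"  (len 5)
[1] "0001110"  (len 7)
[2] "001110"  (len 6)
[3] "01110"  (len 5)
[4] "1110"  (len 4)
[5] "110110"  (len 6)
[6] "10110010"  (len 8)
[7] "01100100"  (len 8)
[8] "1100100"  (len 7)
[9] "100100110"  (len 9)
[10] "00100110010"  (len 11)
[11] "0100110010"  (len 10)
[12] "100110010"  (len 9)
[13] "00110010110"  (len 11)
[14] "0110010110"  (len 10)

011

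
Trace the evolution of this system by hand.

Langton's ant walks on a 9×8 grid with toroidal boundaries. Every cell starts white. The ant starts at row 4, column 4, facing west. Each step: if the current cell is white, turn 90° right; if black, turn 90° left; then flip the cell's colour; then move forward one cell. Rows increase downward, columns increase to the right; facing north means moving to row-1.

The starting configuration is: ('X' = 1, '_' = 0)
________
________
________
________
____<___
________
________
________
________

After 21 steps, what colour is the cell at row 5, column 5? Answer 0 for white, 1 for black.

1

step 0: ________
________
________
________
____<___
________
________
________
________
step 1: ________
________
________
____^___
____X___
________
________
________
________
step 2: ________
________
________
____X>__
____X___
________
________
________
________
step 3: ________
________
________
____XX__
____Xv__
________
________
________
________
step 4: ________
________
________
____XX__
____<X__
________
________
________
________
step 5: ________
________
________
____XX__
_____X__
____v___
________
________
________
step 6: ________
________
________
____XX__
_____X__
___<X___
________
________
________
step 7: ________
________
________
____XX__
___^_X__
___XX___
________
________
________
step 8: ________
________
________
____XX__
___X>X__
___XX___
________
________
________
step 9: ________
________
________
____XX__
___XXX__
___Xv___
________
________
________
step 10: ________
________
________
____XX__
___XXX__
___X_>__
________
________
________
step 11: ________
________
________
____XX__
___XXX__
___X_X__
_____v__
________
________
step 12: ________
________
________
____XX__
___XXX__
___X_X__
____<X__
________
________
step 13: ________
________
________
____XX__
___XXX__
___X^X__
____XX__
________
________
step 14: ________
________
________
____XX__
___XXX__
___XX>__
____XX__
________
________
step 15: ________
________
________
____XX__
___XX^__
___XX___
____XX__
________
________
step 16: ________
________
________
____XX__
___X<___
___XX___
____XX__
________
________
step 17: ________
________
________
____XX__
___X____
___Xv___
____XX__
________
________
step 18: ________
________
________
____XX__
___X____
___X_>__
____XX__
________
________
step 19: ________
________
________
____XX__
___X____
___X_X__
____Xv__
________
________
step 20: ________
________
________
____XX__
___X____
___X_X__
____X_>_
________
________
step 21: ________
________
________
____XX__
___X____
___X_X__
____X_X_
______v_
________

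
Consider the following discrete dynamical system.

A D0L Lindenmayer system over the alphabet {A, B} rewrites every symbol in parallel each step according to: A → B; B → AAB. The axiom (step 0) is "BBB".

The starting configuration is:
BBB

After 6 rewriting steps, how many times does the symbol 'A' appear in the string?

k=0  BBB
k=1  AABAABAAB
k=2  BBAABBBAABBBAAB
k=3  AABAABBBAABAABAABBBAABAABAABBBAAB
k=4  BBAABBBAABAABAABBBAABBBAABBBAABAABAABBBAABBBAABBBAABAABAABBBAAB
k=5  AABAABBBAABAABAABBBAABBBAABBBAABAABAABBBAABAABAABBBAABAABA…BAABAABAABBBAABAABAABBBAABAABAABBBAABBBAABBBAABAABAABBBAAB  (len 129)
k=6  BBAABBBAABAABAABBBAABBBAABBBAABAABAABBBAABAABAABBBAABAABAA…BAABAABAABBBAABAABAABBBAABAABAABBBAABBBAABBBAABAABAABBBAAB  (len 255)

126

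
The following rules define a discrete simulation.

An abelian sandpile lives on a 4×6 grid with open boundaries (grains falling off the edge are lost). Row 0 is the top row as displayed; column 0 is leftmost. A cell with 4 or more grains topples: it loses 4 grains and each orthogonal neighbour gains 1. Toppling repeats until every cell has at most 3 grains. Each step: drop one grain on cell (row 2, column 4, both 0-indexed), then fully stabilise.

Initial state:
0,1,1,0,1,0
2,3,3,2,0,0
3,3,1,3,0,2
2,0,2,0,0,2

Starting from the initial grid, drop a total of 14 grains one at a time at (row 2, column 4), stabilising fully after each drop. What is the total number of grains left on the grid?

39

0) 0,1,1,0,1,0
2,3,3,2,0,0
3,3,1,3,0,2
2,0,2,0,0,2
1) 0,1,1,0,1,0
2,3,3,2,0,0
3,3,1,3,1,2
2,0,2,0,0,2
2) 0,1,1,0,1,0
2,3,3,2,0,0
3,3,1,3,2,2
2,0,2,0,0,2
3) 0,1,1,0,1,0
2,3,3,2,0,0
3,3,1,3,3,2
2,0,2,0,0,2
4) 0,1,1,0,1,0
2,3,3,3,1,0
3,3,2,0,1,3
2,0,2,1,1,2
5) 0,1,1,0,1,0
2,3,3,3,1,0
3,3,2,0,2,3
2,0,2,1,1,2
6) 0,1,1,0,1,0
2,3,3,3,1,0
3,3,2,0,3,3
2,0,2,1,1,2
7) 0,1,1,0,1,0
2,3,3,3,2,1
3,3,2,1,1,0
2,0,2,1,2,3
8) 0,1,1,0,1,0
2,3,3,3,2,1
3,3,2,1,2,0
2,0,2,1,2,3
9) 0,1,1,0,1,0
2,3,3,3,2,1
3,3,2,1,3,0
2,0,2,1,2,3
10) 0,1,1,0,1,0
2,3,3,3,3,1
3,3,2,2,0,1
2,0,2,1,3,3
11) 0,1,1,0,1,0
2,3,3,3,3,1
3,3,2,2,1,1
2,0,2,1,3,3
12) 0,1,1,0,1,0
2,3,3,3,3,1
3,3,2,2,2,1
2,0,2,1,3,3
13) 0,1,1,0,1,0
2,3,3,3,3,1
3,3,2,2,3,1
2,0,2,1,3,3
14) 1,2,2,1,2,0
0,2,2,2,1,2
1,2,1,1,3,3
3,1,3,3,1,0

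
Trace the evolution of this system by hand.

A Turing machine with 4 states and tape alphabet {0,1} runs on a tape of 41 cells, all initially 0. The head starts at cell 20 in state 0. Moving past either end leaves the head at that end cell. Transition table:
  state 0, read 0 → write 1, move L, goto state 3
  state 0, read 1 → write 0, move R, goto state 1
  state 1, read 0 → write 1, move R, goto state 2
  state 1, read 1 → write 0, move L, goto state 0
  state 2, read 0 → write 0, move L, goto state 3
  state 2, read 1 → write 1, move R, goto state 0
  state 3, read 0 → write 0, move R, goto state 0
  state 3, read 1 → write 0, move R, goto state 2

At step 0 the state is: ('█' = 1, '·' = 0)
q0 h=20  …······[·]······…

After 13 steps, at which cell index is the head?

23

step 0: q0 h=20  …······[·]······…
step 1: q3 h=19  …······[·]█·····…
step 2: q0 h=20  …······[█]······…
step 3: q1 h=21  …······[·]······…
step 4: q2 h=22  …·····█[·]······…
step 5: q3 h=21  …······[█]······…
step 6: q2 h=22  …······[·]······…
step 7: q3 h=21  …······[·]······…
step 8: q0 h=22  …······[·]······…
step 9: q3 h=21  …······[·]█·····…
step 10: q0 h=22  …······[█]······…
step 11: q1 h=23  …······[·]······…
step 12: q2 h=24  …·····█[·]······…
step 13: q3 h=23  …······[█]······…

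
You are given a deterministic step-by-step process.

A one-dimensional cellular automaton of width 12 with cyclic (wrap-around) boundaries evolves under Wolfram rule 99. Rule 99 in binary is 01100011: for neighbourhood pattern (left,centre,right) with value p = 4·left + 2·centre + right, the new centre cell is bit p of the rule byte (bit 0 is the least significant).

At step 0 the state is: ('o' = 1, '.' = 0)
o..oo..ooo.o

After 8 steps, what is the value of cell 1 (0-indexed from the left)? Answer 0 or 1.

gen 0: o..oo..ooo.o
gen 1: o.o.o.o..oo.
gen 2: .o.o.o..o.oo
gen 3: o.o.o..o.o.o
gen 4: oo.o..o.o.o.
gen 5: .oo..o.o.o.o
gen 6: o.o.o.o.o.o.
gen 7: .o.o.o.o.o.o
gen 8: o.o.o.o.o.o.

0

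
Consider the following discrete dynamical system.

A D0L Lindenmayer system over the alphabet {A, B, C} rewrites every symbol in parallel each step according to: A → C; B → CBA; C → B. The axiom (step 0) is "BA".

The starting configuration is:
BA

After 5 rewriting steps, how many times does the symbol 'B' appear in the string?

17

step 0: BA
step 1: CBAC
step 2: BCBACB
step 3: CBABCBACBCBA
step 4: BCBACCBABCBACBCBABCBAC
step 5: CBABCBACBBCBACCBABCBACBCBABCBACCBABCBACB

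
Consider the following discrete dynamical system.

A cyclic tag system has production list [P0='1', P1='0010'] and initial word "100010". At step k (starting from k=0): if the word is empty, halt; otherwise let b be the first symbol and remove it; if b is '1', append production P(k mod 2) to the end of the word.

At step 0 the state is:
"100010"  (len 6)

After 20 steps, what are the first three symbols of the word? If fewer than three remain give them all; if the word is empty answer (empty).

101

[0] "100010"  (len 6)
[1] "000101"  (len 6)
[2] "00101"  (len 5)
[3] "0101"  (len 4)
[4] "101"  (len 3)
[5] "011"  (len 3)
[6] "11"  (len 2)
[7] "11"  (len 2)
[8] "10010"  (len 5)
[9] "00101"  (len 5)
[10] "0101"  (len 4)
[11] "101"  (len 3)
[12] "010010"  (len 6)
[13] "10010"  (len 5)
[14] "00100010"  (len 8)
[15] "0100010"  (len 7)
[16] "100010"  (len 6)
[17] "000101"  (len 6)
[18] "00101"  (len 5)
[19] "0101"  (len 4)
[20] "101"  (len 3)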